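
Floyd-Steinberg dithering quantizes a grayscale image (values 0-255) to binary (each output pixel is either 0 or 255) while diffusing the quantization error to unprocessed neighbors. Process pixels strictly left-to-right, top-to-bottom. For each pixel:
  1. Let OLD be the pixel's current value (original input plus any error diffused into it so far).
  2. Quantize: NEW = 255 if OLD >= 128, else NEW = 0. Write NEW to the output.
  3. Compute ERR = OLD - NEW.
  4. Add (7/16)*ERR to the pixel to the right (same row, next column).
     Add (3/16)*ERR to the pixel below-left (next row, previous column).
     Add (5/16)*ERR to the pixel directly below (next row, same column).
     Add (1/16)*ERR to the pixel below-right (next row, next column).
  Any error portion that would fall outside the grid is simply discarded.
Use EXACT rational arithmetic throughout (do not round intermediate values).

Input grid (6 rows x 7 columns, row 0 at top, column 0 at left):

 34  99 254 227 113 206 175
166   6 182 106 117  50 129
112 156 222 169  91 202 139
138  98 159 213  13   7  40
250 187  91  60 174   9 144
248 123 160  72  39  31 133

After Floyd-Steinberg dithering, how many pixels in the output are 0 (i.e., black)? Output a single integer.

(0,0): OLD=34 → NEW=0, ERR=34
(0,1): OLD=911/8 → NEW=0, ERR=911/8
(0,2): OLD=38889/128 → NEW=255, ERR=6249/128
(0,3): OLD=508639/2048 → NEW=255, ERR=-13601/2048
(0,4): OLD=3607577/32768 → NEW=0, ERR=3607577/32768
(0,5): OLD=133256367/524288 → NEW=255, ERR=-437073/524288
(0,6): OLD=1464946889/8388608 → NEW=255, ERR=-674148151/8388608
(1,0): OLD=25341/128 → NEW=255, ERR=-7299/128
(1,1): OLD=28587/1024 → NEW=0, ERR=28587/1024
(1,2): OLD=7056327/32768 → NEW=255, ERR=-1299513/32768
(1,3): OLD=14453083/131072 → NEW=0, ERR=14453083/131072
(1,4): OLD=1669966545/8388608 → NEW=255, ERR=-469128495/8388608
(1,5): OLD=1146558177/67108864 → NEW=0, ERR=1146558177/67108864
(1,6): OLD=119516731151/1073741824 → NEW=0, ERR=119516731151/1073741824
(2,0): OLD=1628809/16384 → NEW=0, ERR=1628809/16384
(2,1): OLD=103399091/524288 → NEW=255, ERR=-30294349/524288
(2,2): OLD=1734323033/8388608 → NEW=255, ERR=-404772007/8388608
(2,3): OLD=11367158865/67108864 → NEW=255, ERR=-5745601455/67108864
(2,4): OLD=24782904513/536870912 → NEW=0, ERR=24782904513/536870912
(2,5): OLD=4207520638603/17179869184 → NEW=255, ERR=-173346003317/17179869184
(2,6): OLD=46849464427389/274877906944 → NEW=255, ERR=-23244401843331/274877906944
(3,0): OLD=1327354297/8388608 → NEW=255, ERR=-811740743/8388608
(3,1): OLD=2333619205/67108864 → NEW=0, ERR=2333619205/67108864
(3,2): OLD=74877461567/536870912 → NEW=255, ERR=-62024620993/536870912
(3,3): OLD=303525742009/2147483648 → NEW=255, ERR=-244082588231/2147483648
(3,4): OLD=-8120859411015/274877906944 → NEW=0, ERR=-8120859411015/274877906944
(3,5): OLD=-48485864492037/2199023255552 → NEW=0, ERR=-48485864492037/2199023255552
(3,6): OLD=116009469951205/35184372088832 → NEW=0, ERR=116009469951205/35184372088832
(4,0): OLD=242966683895/1073741824 → NEW=255, ERR=-30837481225/1073741824
(4,1): OLD=2707412164171/17179869184 → NEW=255, ERR=-1673454477749/17179869184
(4,2): OLD=-1884806772283/274877906944 → NEW=0, ERR=-1884806772283/274877906944
(4,3): OLD=19178551305479/2199023255552 → NEW=0, ERR=19178551305479/2199023255552
(4,4): OLD=2768049031164933/17592186044416 → NEW=255, ERR=-1717958410161147/17592186044416
(4,5): OLD=-23555178915583515/562949953421312 → NEW=0, ERR=-23555178915583515/562949953421312
(4,6): OLD=1129018816559753171/9007199254740992 → NEW=0, ERR=1129018816559753171/9007199254740992
(5,0): OLD=60682358990865/274877906944 → NEW=255, ERR=-9411507279855/274877906944
(5,1): OLD=163826998088219/2199023255552 → NEW=0, ERR=163826998088219/2199023255552
(5,2): OLD=3272114865351949/17592186044416 → NEW=255, ERR=-1213892575974131/17592186044416
(5,3): OLD=3630794739828961/140737488355328 → NEW=0, ERR=3630794739828961/140737488355328
(5,4): OLD=112313850411778155/9007199254740992 → NEW=0, ERR=112313850411778155/9007199254740992
(5,5): OLD=2938407606832025083/72057594037927936 → NEW=0, ERR=2938407606832025083/72057594037927936
(5,6): OLD=216053103121730260309/1152921504606846976 → NEW=255, ERR=-77941880553015718571/1152921504606846976
Output grid:
  Row 0: ..##.##  (3 black, running=3)
  Row 1: #.#.#..  (4 black, running=7)
  Row 2: .###.##  (2 black, running=9)
  Row 3: #.##...  (4 black, running=13)
  Row 4: ##..#..  (4 black, running=17)
  Row 5: #.#...#  (4 black, running=21)

Answer: 21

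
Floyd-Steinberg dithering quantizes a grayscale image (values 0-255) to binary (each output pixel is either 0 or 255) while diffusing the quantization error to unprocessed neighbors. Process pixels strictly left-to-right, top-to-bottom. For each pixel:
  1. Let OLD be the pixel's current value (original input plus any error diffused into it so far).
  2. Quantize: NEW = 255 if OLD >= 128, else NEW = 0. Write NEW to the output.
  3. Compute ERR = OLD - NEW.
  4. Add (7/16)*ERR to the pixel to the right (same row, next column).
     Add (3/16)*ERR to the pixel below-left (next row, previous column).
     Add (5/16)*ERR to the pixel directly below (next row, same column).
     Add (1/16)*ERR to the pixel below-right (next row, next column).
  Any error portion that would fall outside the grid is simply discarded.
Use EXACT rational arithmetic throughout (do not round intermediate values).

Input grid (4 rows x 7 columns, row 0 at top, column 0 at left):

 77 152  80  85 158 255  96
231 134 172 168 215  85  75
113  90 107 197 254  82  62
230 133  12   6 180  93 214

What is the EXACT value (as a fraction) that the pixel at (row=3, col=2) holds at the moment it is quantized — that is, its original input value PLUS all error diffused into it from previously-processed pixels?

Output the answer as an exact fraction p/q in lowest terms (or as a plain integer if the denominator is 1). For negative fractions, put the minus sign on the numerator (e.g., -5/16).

(0,0): OLD=77 → NEW=0, ERR=77
(0,1): OLD=2971/16 → NEW=255, ERR=-1109/16
(0,2): OLD=12717/256 → NEW=0, ERR=12717/256
(0,3): OLD=437179/4096 → NEW=0, ERR=437179/4096
(0,4): OLD=13414941/65536 → NEW=255, ERR=-3296739/65536
(0,5): OLD=244309707/1048576 → NEW=255, ERR=-23077173/1048576
(0,6): OLD=1449072525/16777216 → NEW=0, ERR=1449072525/16777216
(1,0): OLD=61969/256 → NEW=255, ERR=-3311/256
(1,1): OLD=247415/2048 → NEW=0, ERR=247415/2048
(1,2): OLD=16780995/65536 → NEW=255, ERR=69315/65536
(1,3): OLD=51246407/262144 → NEW=255, ERR=-15600313/262144
(1,4): OLD=2949239861/16777216 → NEW=255, ERR=-1328950219/16777216
(1,5): OLD=7585720389/134217728 → NEW=0, ERR=7585720389/134217728
(1,6): OLD=269170339179/2147483648 → NEW=0, ERR=269170339179/2147483648
(2,0): OLD=4312589/32768 → NEW=255, ERR=-4043251/32768
(2,1): OLD=76713055/1048576 → NEW=0, ERR=76713055/1048576
(2,2): OLD=2277171421/16777216 → NEW=255, ERR=-2001018659/16777216
(2,3): OLD=14956724021/134217728 → NEW=0, ERR=14956724021/134217728
(2,4): OLD=305884853445/1073741824 → NEW=255, ERR=32080688325/1073741824
(2,5): OLD=4510891203351/34359738368 → NEW=255, ERR=-4250842080489/34359738368
(2,6): OLD=27804537451537/549755813888 → NEW=0, ERR=27804537451537/549755813888
(3,0): OLD=3441978685/16777216 → NEW=255, ERR=-836211395/16777216
(3,1): OLD=13956139897/134217728 → NEW=0, ERR=13956139897/134217728
(3,2): OLD=49055739899/1073741824 → NEW=0, ERR=49055739899/1073741824
Target (3,2): original=12, with diffused error = 49055739899/1073741824

Answer: 49055739899/1073741824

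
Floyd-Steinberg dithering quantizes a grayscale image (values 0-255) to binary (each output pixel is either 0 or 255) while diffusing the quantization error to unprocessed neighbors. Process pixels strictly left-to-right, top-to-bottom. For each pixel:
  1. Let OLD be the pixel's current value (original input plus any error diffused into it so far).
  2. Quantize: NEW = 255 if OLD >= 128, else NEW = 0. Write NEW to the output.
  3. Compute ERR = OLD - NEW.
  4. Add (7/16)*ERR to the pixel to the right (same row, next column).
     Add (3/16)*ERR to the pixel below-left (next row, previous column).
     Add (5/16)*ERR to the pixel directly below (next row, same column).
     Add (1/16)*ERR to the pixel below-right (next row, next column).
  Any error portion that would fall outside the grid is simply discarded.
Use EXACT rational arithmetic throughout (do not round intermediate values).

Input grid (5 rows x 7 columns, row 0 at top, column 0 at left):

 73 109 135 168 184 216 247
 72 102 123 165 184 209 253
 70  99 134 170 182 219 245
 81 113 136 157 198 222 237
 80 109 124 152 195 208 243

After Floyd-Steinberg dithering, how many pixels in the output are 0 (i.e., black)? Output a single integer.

(0,0): OLD=73 → NEW=0, ERR=73
(0,1): OLD=2255/16 → NEW=255, ERR=-1825/16
(0,2): OLD=21785/256 → NEW=0, ERR=21785/256
(0,3): OLD=840623/4096 → NEW=255, ERR=-203857/4096
(0,4): OLD=10631625/65536 → NEW=255, ERR=-6080055/65536
(0,5): OLD=183932031/1048576 → NEW=255, ERR=-83454849/1048576
(0,6): OLD=3559788409/16777216 → NEW=255, ERR=-718401671/16777216
(1,0): OLD=18797/256 → NEW=0, ERR=18797/256
(1,1): OLD=243707/2048 → NEW=0, ERR=243707/2048
(1,2): OLD=12136855/65536 → NEW=255, ERR=-4574825/65536
(1,3): OLD=28004875/262144 → NEW=0, ERR=28004875/262144
(1,4): OLD=3082187905/16777216 → NEW=255, ERR=-1196002175/16777216
(1,5): OLD=18671454033/134217728 → NEW=255, ERR=-15554066607/134217728
(1,6): OLD=395016609183/2147483648 → NEW=255, ERR=-152591721057/2147483648
(2,0): OLD=3776761/32768 → NEW=0, ERR=3776761/32768
(2,1): OLD=186764355/1048576 → NEW=255, ERR=-80622525/1048576
(2,2): OLD=1778639753/16777216 → NEW=0, ERR=1778639753/16777216
(2,3): OLD=31143452033/134217728 → NEW=255, ERR=-3082068607/134217728
(2,4): OLD=144551876433/1073741824 → NEW=255, ERR=-129252288687/1073741824
(2,5): OLD=3860061890843/34359738368 → NEW=0, ERR=3860061890843/34359738368
(2,6): OLD=145521428902509/549755813888 → NEW=255, ERR=5333696361069/549755813888
(3,0): OLD=1721368681/16777216 → NEW=0, ERR=1721368681/16777216
(3,1): OLD=21601303093/134217728 → NEW=255, ERR=-12624217547/134217728
(3,2): OLD=127633977199/1073741824 → NEW=0, ERR=127633977199/1073741824
(3,3): OLD=798367659033/4294967296 → NEW=255, ERR=-296849001447/4294967296
(3,4): OLD=82338916988009/549755813888 → NEW=255, ERR=-57848815553431/549755813888
(3,5): OLD=903209905299531/4398046511104 → NEW=255, ERR=-218291955031989/4398046511104
(3,6): OLD=15856784461353109/70368744177664 → NEW=255, ERR=-2087245303951211/70368744177664
(4,0): OLD=202780786439/2147483648 → NEW=0, ERR=202780786439/2147483648
(4,1): OLD=5140878637787/34359738368 → NEW=255, ERR=-3620854646053/34359738368
(4,2): OLD=52888999024821/549755813888 → NEW=0, ERR=52888999024821/549755813888
(4,3): OLD=704523960644439/4398046511104 → NEW=255, ERR=-416977899687081/4398046511104
(4,4): OLD=3765128976059989/35184372088832 → NEW=0, ERR=3765128976059989/35184372088832
(4,5): OLD=255769245582853717/1125899906842624 → NEW=255, ERR=-31335230662015403/1125899906842624
(4,6): OLD=3935289858365728227/18014398509481984 → NEW=255, ERR=-658381761552177693/18014398509481984
Output grid:
  Row 0: .#.####  (2 black, running=2)
  Row 1: ..#.###  (3 black, running=5)
  Row 2: .#.##.#  (3 black, running=8)
  Row 3: .#.####  (2 black, running=10)
  Row 4: .#.#.##  (3 black, running=13)

Answer: 13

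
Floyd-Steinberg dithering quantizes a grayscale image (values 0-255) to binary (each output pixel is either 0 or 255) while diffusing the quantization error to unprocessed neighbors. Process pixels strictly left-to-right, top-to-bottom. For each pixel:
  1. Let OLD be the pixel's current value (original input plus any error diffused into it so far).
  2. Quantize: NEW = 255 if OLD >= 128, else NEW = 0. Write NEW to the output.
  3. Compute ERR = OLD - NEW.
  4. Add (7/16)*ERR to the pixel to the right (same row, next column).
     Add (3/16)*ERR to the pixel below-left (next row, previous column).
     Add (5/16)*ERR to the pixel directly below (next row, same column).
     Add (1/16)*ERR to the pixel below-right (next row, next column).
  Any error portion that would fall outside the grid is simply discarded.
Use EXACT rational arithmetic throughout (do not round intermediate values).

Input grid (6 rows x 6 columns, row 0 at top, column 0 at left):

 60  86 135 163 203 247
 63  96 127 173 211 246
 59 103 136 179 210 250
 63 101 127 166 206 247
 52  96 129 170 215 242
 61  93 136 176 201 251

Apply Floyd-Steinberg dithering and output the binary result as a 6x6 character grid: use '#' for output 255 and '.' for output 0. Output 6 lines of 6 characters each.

(0,0): OLD=60 → NEW=0, ERR=60
(0,1): OLD=449/4 → NEW=0, ERR=449/4
(0,2): OLD=11783/64 → NEW=255, ERR=-4537/64
(0,3): OLD=135153/1024 → NEW=255, ERR=-125967/1024
(0,4): OLD=2444183/16384 → NEW=255, ERR=-1733737/16384
(0,5): OLD=52613409/262144 → NEW=255, ERR=-14233311/262144
(1,0): OLD=6579/64 → NEW=0, ERR=6579/64
(1,1): OLD=85253/512 → NEW=255, ERR=-45307/512
(1,2): OLD=820553/16384 → NEW=0, ERR=820553/16384
(1,3): OLD=8663685/65536 → NEW=255, ERR=-8047995/65536
(1,4): OLD=446007839/4194304 → NEW=0, ERR=446007839/4194304
(1,5): OLD=18048333865/67108864 → NEW=255, ERR=935573545/67108864
(2,0): OLD=610567/8192 → NEW=0, ERR=610567/8192
(2,1): OLD=32445533/262144 → NEW=0, ERR=32445533/262144
(2,2): OLD=743415191/4194304 → NEW=255, ERR=-326132329/4194304
(2,3): OLD=4351143519/33554432 → NEW=255, ERR=-4205236641/33554432
(2,4): OLD=196858670941/1073741824 → NEW=255, ERR=-76945494179/1073741824
(2,5): OLD=3945372727131/17179869184 → NEW=255, ERR=-435493914789/17179869184
(3,0): OLD=459268471/4194304 → NEW=0, ERR=459268471/4194304
(3,1): OLD=5961365259/33554432 → NEW=255, ERR=-2595014901/33554432
(3,2): OLD=14254763329/268435456 → NEW=0, ERR=14254763329/268435456
(3,3): OLD=2263827436435/17179869184 → NEW=255, ERR=-2117039205485/17179869184
(3,4): OLD=16095185976595/137438953472 → NEW=0, ERR=16095185976595/137438953472
(3,5): OLD=628556266111037/2199023255552 → NEW=255, ERR=67805335945277/2199023255552
(4,0): OLD=38502981561/536870912 → NEW=0, ERR=38502981561/536870912
(4,1): OLD=1030868343941/8589934592 → NEW=0, ERR=1030868343941/8589934592
(4,2): OLD=46773165830463/274877906944 → NEW=255, ERR=-23320700440257/274877906944
(4,3): OLD=526227860875547/4398046511104 → NEW=0, ERR=526227860875547/4398046511104
(4,4): OLD=21252974759649291/70368744177664 → NEW=255, ERR=3308944994344971/70368744177664
(4,5): OLD=314719981387590765/1125899906842624 → NEW=255, ERR=27615505142721645/1125899906842624
(5,0): OLD=14556619718495/137438953472 → NEW=0, ERR=14556619718495/137438953472
(5,1): OLD=727501361860623/4398046511104 → NEW=255, ERR=-394000498470897/4398046511104
(5,2): OLD=3526488929184949/35184372088832 → NEW=0, ERR=3526488929184949/35184372088832
(5,3): OLD=293584193153263991/1125899906842624 → NEW=255, ERR=6479716908394871/1125899906842624
(5,4): OLD=518566070765568191/2251799813685248 → NEW=255, ERR=-55642881724170049/2251799813685248
(5,5): OLD=9035769170937021147/36028797018963968 → NEW=255, ERR=-151574068898790693/36028797018963968
Row 0: ..####
Row 1: .#.#.#
Row 2: ..####
Row 3: .#.#.#
Row 4: ..#.##
Row 5: .#.###

Answer: ..####
.#.#.#
..####
.#.#.#
..#.##
.#.###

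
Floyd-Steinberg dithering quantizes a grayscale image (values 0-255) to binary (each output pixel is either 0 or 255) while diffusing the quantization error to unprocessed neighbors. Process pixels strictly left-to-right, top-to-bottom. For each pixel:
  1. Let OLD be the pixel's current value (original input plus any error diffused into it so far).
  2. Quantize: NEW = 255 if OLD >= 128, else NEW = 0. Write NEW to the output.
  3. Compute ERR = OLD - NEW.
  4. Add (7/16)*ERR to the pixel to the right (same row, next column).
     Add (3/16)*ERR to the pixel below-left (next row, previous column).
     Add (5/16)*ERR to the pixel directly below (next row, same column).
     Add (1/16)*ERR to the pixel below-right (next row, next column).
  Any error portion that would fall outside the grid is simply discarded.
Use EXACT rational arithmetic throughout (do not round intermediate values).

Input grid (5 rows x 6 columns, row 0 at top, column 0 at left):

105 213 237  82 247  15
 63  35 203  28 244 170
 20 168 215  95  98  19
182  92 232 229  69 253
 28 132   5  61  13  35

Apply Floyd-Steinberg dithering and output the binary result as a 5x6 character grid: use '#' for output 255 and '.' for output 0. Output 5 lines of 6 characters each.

(0,0): OLD=105 → NEW=0, ERR=105
(0,1): OLD=4143/16 → NEW=255, ERR=63/16
(0,2): OLD=61113/256 → NEW=255, ERR=-4167/256
(0,3): OLD=306703/4096 → NEW=0, ERR=306703/4096
(0,4): OLD=18334313/65536 → NEW=255, ERR=1622633/65536
(0,5): OLD=27087071/1048576 → NEW=0, ERR=27087071/1048576
(1,0): OLD=24717/256 → NEW=0, ERR=24717/256
(1,1): OLD=167899/2048 → NEW=0, ERR=167899/2048
(1,2): OLD=16257271/65536 → NEW=255, ERR=-454409/65536
(1,3): OLD=13629163/262144 → NEW=0, ERR=13629163/262144
(1,4): OLD=4764845089/16777216 → NEW=255, ERR=486655009/16777216
(1,5): OLD=51622972311/268435456 → NEW=255, ERR=-16828068969/268435456
(2,0): OLD=2147737/32768 → NEW=0, ERR=2147737/32768
(2,1): OLD=238057251/1048576 → NEW=255, ERR=-29329629/1048576
(2,2): OLD=3614955561/16777216 → NEW=255, ERR=-663234519/16777216
(2,3): OLD=13281847585/134217728 → NEW=0, ERR=13281847585/134217728
(2,4): OLD=609257117923/4294967296 → NEW=255, ERR=-485959542557/4294967296
(2,5): OLD=-3317708575131/68719476736 → NEW=0, ERR=-3317708575131/68719476736
(3,0): OLD=3309102345/16777216 → NEW=255, ERR=-969087735/16777216
(3,1): OLD=7338007637/134217728 → NEW=0, ERR=7338007637/134217728
(3,2): OLD=279572114639/1073741824 → NEW=255, ERR=5767949519/1073741824
(3,3): OLD=16395691708141/68719476736 → NEW=255, ERR=-1127774859539/68719476736
(3,4): OLD=12971147566669/549755813888 → NEW=0, ERR=12971147566669/549755813888
(3,5): OLD=2121298403132771/8796093022208 → NEW=255, ERR=-121705317530269/8796093022208
(4,0): OLD=43380055655/2147483648 → NEW=0, ERR=43380055655/2147483648
(4,1): OLD=5336750932155/34359738368 → NEW=255, ERR=-3424982351685/34359738368
(4,2): OLD=-40232715607103/1099511627776 → NEW=0, ERR=-40232715607103/1099511627776
(4,3): OLD=785005616404005/17592186044416 → NEW=0, ERR=785005616404005/17592186044416
(4,4): OLD=10210655353510005/281474976710656 → NEW=0, ERR=10210655353510005/281474976710656
(4,5): OLD=216268951181828883/4503599627370496 → NEW=0, ERR=216268951181828883/4503599627370496
Row 0: .##.#.
Row 1: ..#.##
Row 2: .##.#.
Row 3: #.##.#
Row 4: .#....

Answer: .##.#.
..#.##
.##.#.
#.##.#
.#....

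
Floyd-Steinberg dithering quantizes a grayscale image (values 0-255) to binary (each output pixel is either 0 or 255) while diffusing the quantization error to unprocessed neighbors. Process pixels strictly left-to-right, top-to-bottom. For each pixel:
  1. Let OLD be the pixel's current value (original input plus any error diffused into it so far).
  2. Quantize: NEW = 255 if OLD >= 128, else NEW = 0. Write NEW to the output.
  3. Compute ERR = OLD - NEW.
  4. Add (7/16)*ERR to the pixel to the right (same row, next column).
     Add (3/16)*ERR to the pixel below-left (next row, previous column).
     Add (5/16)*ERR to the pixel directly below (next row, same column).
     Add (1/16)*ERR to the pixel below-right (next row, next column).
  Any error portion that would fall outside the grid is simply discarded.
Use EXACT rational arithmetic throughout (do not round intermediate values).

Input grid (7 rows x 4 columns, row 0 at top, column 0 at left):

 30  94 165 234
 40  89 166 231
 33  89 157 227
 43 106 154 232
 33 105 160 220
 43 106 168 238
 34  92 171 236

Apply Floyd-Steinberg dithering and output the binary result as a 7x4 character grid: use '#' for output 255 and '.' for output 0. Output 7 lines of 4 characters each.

(0,0): OLD=30 → NEW=0, ERR=30
(0,1): OLD=857/8 → NEW=0, ERR=857/8
(0,2): OLD=27119/128 → NEW=255, ERR=-5521/128
(0,3): OLD=440585/2048 → NEW=255, ERR=-81655/2048
(1,0): OLD=8891/128 → NEW=0, ERR=8891/128
(1,1): OLD=150173/1024 → NEW=255, ERR=-110947/1024
(1,2): OLD=3418977/32768 → NEW=0, ERR=3418977/32768
(1,3): OLD=137097591/524288 → NEW=255, ERR=3404151/524288
(2,0): OLD=563471/16384 → NEW=0, ERR=563471/16384
(2,1): OLD=49331733/524288 → NEW=0, ERR=49331733/524288
(2,2): OLD=236157417/1048576 → NEW=255, ERR=-31229463/1048576
(2,3): OLD=3733270565/16777216 → NEW=255, ERR=-544919515/16777216
(3,0): OLD=598860703/8388608 → NEW=0, ERR=598860703/8388608
(3,1): OLD=21904632769/134217728 → NEW=255, ERR=-12320887871/134217728
(3,2): OLD=224030265663/2147483648 → NEW=0, ERR=224030265663/2147483648
(3,3): OLD=9126964731193/34359738368 → NEW=255, ERR=365231447353/34359738368
(4,0): OLD=81813153011/2147483648 → NEW=0, ERR=81813153011/2147483648
(4,1): OLD=2010096353497/17179869184 → NEW=0, ERR=2010096353497/17179869184
(4,2): OLD=131966247471161/549755813888 → NEW=255, ERR=-8221485070279/549755813888
(4,3): OLD=1964160333191775/8796093022208 → NEW=255, ERR=-278843387471265/8796093022208
(5,0): OLD=21122565179523/274877906944 → NEW=0, ERR=21122565179523/274877906944
(5,1): OLD=1545996901386869/8796093022208 → NEW=255, ERR=-697006819276171/8796093022208
(5,2): OLD=571867833553633/4398046511104 → NEW=255, ERR=-549634026777887/4398046511104
(5,3): OLD=24274885155196857/140737488355328 → NEW=255, ERR=-11613174375411783/140737488355328
(6,0): OLD=6073664574976319/140737488355328 → NEW=0, ERR=6073664574976319/140737488355328
(6,1): OLD=151970576143021993/2251799813685248 → NEW=0, ERR=151970576143021993/2251799813685248
(6,2): OLD=5081789098938136399/36028797018963968 → NEW=255, ERR=-4105554140897675441/36028797018963968
(6,3): OLD=87938393409432682537/576460752303423488 → NEW=255, ERR=-59059098427940306903/576460752303423488
Row 0: ..##
Row 1: .#.#
Row 2: ..##
Row 3: .#.#
Row 4: ..##
Row 5: .###
Row 6: ..##

Answer: ..##
.#.#
..##
.#.#
..##
.###
..##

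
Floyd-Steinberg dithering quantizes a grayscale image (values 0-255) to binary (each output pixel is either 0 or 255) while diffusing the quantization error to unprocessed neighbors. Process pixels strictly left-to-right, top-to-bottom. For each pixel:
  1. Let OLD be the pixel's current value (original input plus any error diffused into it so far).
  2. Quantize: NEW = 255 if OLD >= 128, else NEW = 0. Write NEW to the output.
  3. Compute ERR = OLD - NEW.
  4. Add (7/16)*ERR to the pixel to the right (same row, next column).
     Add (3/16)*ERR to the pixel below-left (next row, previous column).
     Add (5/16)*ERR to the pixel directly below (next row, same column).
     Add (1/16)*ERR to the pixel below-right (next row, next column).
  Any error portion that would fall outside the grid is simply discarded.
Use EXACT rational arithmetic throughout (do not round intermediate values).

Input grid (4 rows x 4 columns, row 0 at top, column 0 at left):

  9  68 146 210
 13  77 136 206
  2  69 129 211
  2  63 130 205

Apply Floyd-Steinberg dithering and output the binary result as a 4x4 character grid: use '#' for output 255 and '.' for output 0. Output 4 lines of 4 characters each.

(0,0): OLD=9 → NEW=0, ERR=9
(0,1): OLD=1151/16 → NEW=0, ERR=1151/16
(0,2): OLD=45433/256 → NEW=255, ERR=-19847/256
(0,3): OLD=721231/4096 → NEW=255, ERR=-323249/4096
(1,0): OLD=7501/256 → NEW=0, ERR=7501/256
(1,1): OLD=201371/2048 → NEW=0, ERR=201371/2048
(1,2): OLD=9469239/65536 → NEW=255, ERR=-7242441/65536
(1,3): OLD=134368817/1048576 → NEW=255, ERR=-133018063/1048576
(2,0): OLD=969689/32768 → NEW=0, ERR=969689/32768
(2,1): OLD=98339683/1048576 → NEW=0, ERR=98339683/1048576
(2,2): OLD=247161391/2097152 → NEW=0, ERR=247161391/2097152
(2,3): OLD=7248176147/33554432 → NEW=255, ERR=-1308204013/33554432
(3,0): OLD=483723721/16777216 → NEW=0, ERR=483723721/16777216
(3,1): OLD=34593028567/268435456 → NEW=255, ERR=-33858012713/268435456
(3,2): OLD=473301012265/4294967296 → NEW=0, ERR=473301012265/4294967296
(3,3): OLD=17069535777183/68719476736 → NEW=255, ERR=-453930790497/68719476736
Row 0: ..##
Row 1: ..##
Row 2: ...#
Row 3: .#.#

Answer: ..##
..##
...#
.#.#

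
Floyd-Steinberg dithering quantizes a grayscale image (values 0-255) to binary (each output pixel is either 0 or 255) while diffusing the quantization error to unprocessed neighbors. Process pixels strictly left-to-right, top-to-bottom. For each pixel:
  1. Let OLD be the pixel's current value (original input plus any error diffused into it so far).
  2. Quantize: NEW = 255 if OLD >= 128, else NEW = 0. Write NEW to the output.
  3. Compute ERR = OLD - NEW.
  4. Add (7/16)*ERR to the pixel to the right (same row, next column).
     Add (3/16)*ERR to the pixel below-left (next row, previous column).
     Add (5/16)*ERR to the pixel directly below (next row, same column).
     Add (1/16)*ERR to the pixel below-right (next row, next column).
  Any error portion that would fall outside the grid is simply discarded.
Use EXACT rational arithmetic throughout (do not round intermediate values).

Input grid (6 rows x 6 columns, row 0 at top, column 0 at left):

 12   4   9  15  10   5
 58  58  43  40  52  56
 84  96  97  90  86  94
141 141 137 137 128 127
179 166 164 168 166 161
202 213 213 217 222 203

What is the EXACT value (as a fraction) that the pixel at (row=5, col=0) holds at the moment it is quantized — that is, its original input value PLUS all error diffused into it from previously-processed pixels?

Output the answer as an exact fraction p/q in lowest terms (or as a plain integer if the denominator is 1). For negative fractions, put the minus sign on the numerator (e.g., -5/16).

Answer: 21652355605947/137438953472

Derivation:
(0,0): OLD=12 → NEW=0, ERR=12
(0,1): OLD=37/4 → NEW=0, ERR=37/4
(0,2): OLD=835/64 → NEW=0, ERR=835/64
(0,3): OLD=21205/1024 → NEW=0, ERR=21205/1024
(0,4): OLD=312275/16384 → NEW=0, ERR=312275/16384
(0,5): OLD=3496645/262144 → NEW=0, ERR=3496645/262144
(1,0): OLD=4063/64 → NEW=0, ERR=4063/64
(1,1): OLD=47033/512 → NEW=0, ERR=47033/512
(1,2): OLD=1502861/16384 → NEW=0, ERR=1502861/16384
(1,3): OLD=5963193/65536 → NEW=0, ERR=5963193/65536
(1,4): OLD=425973627/4194304 → NEW=0, ERR=425973627/4194304
(1,5): OLD=7099585773/67108864 → NEW=0, ERR=7099585773/67108864
(2,0): OLD=991747/8192 → NEW=0, ERR=991747/8192
(2,1): OLD=52124273/262144 → NEW=255, ERR=-14722447/262144
(2,2): OLD=519658451/4194304 → NEW=0, ERR=519658451/4194304
(2,3): OLD=6624140987/33554432 → NEW=255, ERR=-1932239173/33554432
(2,4): OLD=126773405553/1073741824 → NEW=0, ERR=126773405553/1073741824
(2,5): OLD=3179337652519/17179869184 → NEW=255, ERR=-1201528989401/17179869184
(3,0): OLD=705909043/4194304 → NEW=255, ERR=-363638477/4194304
(3,1): OLD=3902917271/33554432 → NEW=0, ERR=3902917271/33554432
(3,2): OLD=56988441573/268435456 → NEW=255, ERR=-11462599707/268435456
(3,3): OLD=2236883798847/17179869184 → NEW=255, ERR=-2143982843073/17179869184
(3,4): OLD=12862235603391/137438953472 → NEW=0, ERR=12862235603391/137438953472
(3,5): OLD=337477439013585/2199023255552 → NEW=255, ERR=-223273491152175/2199023255552
(4,0): OLD=93263105981/536870912 → NEW=255, ERR=-43638976579/536870912
(4,1): OLD=1317368364601/8589934592 → NEW=255, ERR=-873064956359/8589934592
(4,2): OLD=24755380557083/274877906944 → NEW=0, ERR=24755380557083/274877906944
(4,3): OLD=806076561839591/4398046511104 → NEW=255, ERR=-315425298491929/4398046511104
(4,4): OLD=9642691585851543/70368744177664 → NEW=255, ERR=-8301338179452777/70368744177664
(4,5): OLD=94022223790081217/1125899906842624 → NEW=0, ERR=94022223790081217/1125899906842624
(5,0): OLD=21652355605947/137438953472 → NEW=255, ERR=-13394577529413/137438953472
Target (5,0): original=202, with diffused error = 21652355605947/137438953472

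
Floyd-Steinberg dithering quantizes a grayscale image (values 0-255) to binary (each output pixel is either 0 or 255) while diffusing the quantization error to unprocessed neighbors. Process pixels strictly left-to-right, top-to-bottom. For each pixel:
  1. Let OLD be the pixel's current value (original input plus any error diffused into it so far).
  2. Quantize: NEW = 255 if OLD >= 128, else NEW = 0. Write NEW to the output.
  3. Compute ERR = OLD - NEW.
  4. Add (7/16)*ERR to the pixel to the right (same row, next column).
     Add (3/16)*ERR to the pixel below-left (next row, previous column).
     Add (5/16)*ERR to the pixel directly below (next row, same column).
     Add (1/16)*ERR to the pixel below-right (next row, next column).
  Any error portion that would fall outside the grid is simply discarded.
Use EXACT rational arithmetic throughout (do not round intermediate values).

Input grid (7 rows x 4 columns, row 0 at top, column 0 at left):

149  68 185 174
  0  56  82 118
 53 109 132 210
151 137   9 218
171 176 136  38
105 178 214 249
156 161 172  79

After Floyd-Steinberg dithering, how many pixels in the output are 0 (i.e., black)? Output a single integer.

(0,0): OLD=149 → NEW=255, ERR=-106
(0,1): OLD=173/8 → NEW=0, ERR=173/8
(0,2): OLD=24891/128 → NEW=255, ERR=-7749/128
(0,3): OLD=302109/2048 → NEW=255, ERR=-220131/2048
(1,0): OLD=-3721/128 → NEW=0, ERR=-3721/128
(1,1): OLD=32833/1024 → NEW=0, ERR=32833/1024
(1,2): OLD=1910613/32768 → NEW=0, ERR=1910613/32768
(1,3): OLD=55646051/524288 → NEW=0, ERR=55646051/524288
(2,0): OLD=818011/16384 → NEW=0, ERR=818011/16384
(2,1): OLD=78632089/524288 → NEW=255, ERR=-55061351/524288
(2,2): OLD=132308061/1048576 → NEW=0, ERR=132308061/1048576
(2,3): OLD=5066971913/16777216 → NEW=255, ERR=788781833/16777216
(3,0): OLD=1232377515/8388608 → NEW=255, ERR=-906717525/8388608
(3,1): OLD=11230113077/134217728 → NEW=0, ERR=11230113077/134217728
(3,2): OLD=187450361547/2147483648 → NEW=0, ERR=187450361547/2147483648
(3,3): OLD=9578362777101/34359738368 → NEW=255, ERR=816629493261/34359738368
(4,0): OLD=328372641039/2147483648 → NEW=255, ERR=-219235689201/2147483648
(4,1): OLD=2870652286381/17179869184 → NEW=255, ERR=-1510214355539/17179869184
(4,2): OLD=73944616062477/549755813888 → NEW=255, ERR=-66243116478963/549755813888
(4,3): OLD=-16132628491925/8796093022208 → NEW=0, ERR=-16132628491925/8796093022208
(5,0): OLD=15562109594463/274877906944 → NEW=0, ERR=15562109594463/274877906944
(5,1): OLD=1287086109516921/8796093022208 → NEW=255, ERR=-955917611146119/8796093022208
(5,2): OLD=540791321130893/4398046511104 → NEW=0, ERR=540791321130893/4398046511104
(5,3): OLD=41474160090186141/140737488355328 → NEW=255, ERR=5586100559577501/140737488355328
(6,0): OLD=21577232885106891/140737488355328 → NEW=255, ERR=-14310826645501749/140737488355328
(6,1): OLD=245774341534053949/2251799813685248 → NEW=0, ERR=245774341534053949/2251799813685248
(6,2): OLD=9325217178501579803/36028797018963968 → NEW=255, ERR=137873938665767963/36028797018963968
(6,3): OLD=58085888221594308029/576460752303423488 → NEW=0, ERR=58085888221594308029/576460752303423488
Output grid:
  Row 0: #.##  (1 black, running=1)
  Row 1: ....  (4 black, running=5)
  Row 2: .#.#  (2 black, running=7)
  Row 3: #..#  (2 black, running=9)
  Row 4: ###.  (1 black, running=10)
  Row 5: .#.#  (2 black, running=12)
  Row 6: #.#.  (2 black, running=14)

Answer: 14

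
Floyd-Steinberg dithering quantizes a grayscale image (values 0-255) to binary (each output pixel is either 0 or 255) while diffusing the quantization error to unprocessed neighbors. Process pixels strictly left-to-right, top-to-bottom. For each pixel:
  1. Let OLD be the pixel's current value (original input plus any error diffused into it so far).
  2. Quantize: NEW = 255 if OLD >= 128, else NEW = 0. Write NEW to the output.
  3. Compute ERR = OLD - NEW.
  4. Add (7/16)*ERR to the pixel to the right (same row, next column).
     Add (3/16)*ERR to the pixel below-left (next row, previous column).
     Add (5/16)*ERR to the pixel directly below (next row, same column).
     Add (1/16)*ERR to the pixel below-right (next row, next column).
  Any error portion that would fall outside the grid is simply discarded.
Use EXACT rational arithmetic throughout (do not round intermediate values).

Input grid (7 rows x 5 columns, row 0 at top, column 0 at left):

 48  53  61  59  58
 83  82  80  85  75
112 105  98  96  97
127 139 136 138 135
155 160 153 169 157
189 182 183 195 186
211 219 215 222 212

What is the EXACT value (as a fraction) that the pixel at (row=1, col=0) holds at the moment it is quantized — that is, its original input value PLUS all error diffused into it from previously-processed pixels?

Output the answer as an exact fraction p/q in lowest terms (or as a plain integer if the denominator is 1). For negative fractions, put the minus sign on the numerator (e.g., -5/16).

(0,0): OLD=48 → NEW=0, ERR=48
(0,1): OLD=74 → NEW=0, ERR=74
(0,2): OLD=747/8 → NEW=0, ERR=747/8
(0,3): OLD=12781/128 → NEW=0, ERR=12781/128
(0,4): OLD=208251/2048 → NEW=0, ERR=208251/2048
(1,0): OLD=895/8 → NEW=0, ERR=895/8
Target (1,0): original=83, with diffused error = 895/8

Answer: 895/8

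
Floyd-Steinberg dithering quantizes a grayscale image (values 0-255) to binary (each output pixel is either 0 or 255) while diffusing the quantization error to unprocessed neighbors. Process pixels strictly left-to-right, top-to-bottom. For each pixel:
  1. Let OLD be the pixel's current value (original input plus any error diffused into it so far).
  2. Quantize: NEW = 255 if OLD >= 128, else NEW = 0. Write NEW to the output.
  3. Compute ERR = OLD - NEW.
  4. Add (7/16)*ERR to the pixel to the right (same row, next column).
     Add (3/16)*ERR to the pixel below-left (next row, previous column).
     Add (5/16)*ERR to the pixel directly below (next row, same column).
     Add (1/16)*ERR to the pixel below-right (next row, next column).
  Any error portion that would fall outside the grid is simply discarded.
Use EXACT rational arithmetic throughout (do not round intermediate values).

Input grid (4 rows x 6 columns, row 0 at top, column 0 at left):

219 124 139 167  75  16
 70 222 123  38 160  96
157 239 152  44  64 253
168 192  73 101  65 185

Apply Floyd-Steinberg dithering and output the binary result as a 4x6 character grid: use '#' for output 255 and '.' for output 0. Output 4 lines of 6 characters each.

Answer: #.##..
.#..#.
###..#
#..#.#

Derivation:
(0,0): OLD=219 → NEW=255, ERR=-36
(0,1): OLD=433/4 → NEW=0, ERR=433/4
(0,2): OLD=11927/64 → NEW=255, ERR=-4393/64
(0,3): OLD=140257/1024 → NEW=255, ERR=-120863/1024
(0,4): OLD=382759/16384 → NEW=0, ERR=382759/16384
(0,5): OLD=6873617/262144 → NEW=0, ERR=6873617/262144
(1,0): OLD=5059/64 → NEW=0, ERR=5059/64
(1,1): OLD=140949/512 → NEW=255, ERR=10389/512
(1,2): OLD=1557497/16384 → NEW=0, ERR=1557497/16384
(1,3): OLD=2804645/65536 → NEW=0, ERR=2804645/65536
(1,4): OLD=769919343/4194304 → NEW=255, ERR=-299628177/4194304
(1,5): OLD=4992929369/67108864 → NEW=0, ERR=4992929369/67108864
(2,0): OLD=1519671/8192 → NEW=255, ERR=-569289/8192
(2,1): OLD=62312205/262144 → NEW=255, ERR=-4534515/262144
(2,2): OLD=769367271/4194304 → NEW=255, ERR=-300180249/4194304
(2,3): OLD=624424687/33554432 → NEW=0, ERR=624424687/33554432
(2,4): OLD=71341912781/1073741824 → NEW=0, ERR=71341912781/1073741824
(2,5): OLD=5168629829227/17179869184 → NEW=255, ERR=787763187307/17179869184
(3,0): OLD=599953287/4194304 → NEW=255, ERR=-469594233/4194304
(3,1): OLD=4021482171/33554432 → NEW=0, ERR=4021482171/33554432
(3,2): OLD=28313798977/268435456 → NEW=0, ERR=28313798977/268435456
(3,3): OLD=2765040703459/17179869184 → NEW=255, ERR=-1615825938461/17179869184
(3,4): OLD=7473315203139/137438953472 → NEW=0, ERR=7473315203139/137438953472
(3,5): OLD=499774801027341/2199023255552 → NEW=255, ERR=-60976129138419/2199023255552
Row 0: #.##..
Row 1: .#..#.
Row 2: ###..#
Row 3: #..#.#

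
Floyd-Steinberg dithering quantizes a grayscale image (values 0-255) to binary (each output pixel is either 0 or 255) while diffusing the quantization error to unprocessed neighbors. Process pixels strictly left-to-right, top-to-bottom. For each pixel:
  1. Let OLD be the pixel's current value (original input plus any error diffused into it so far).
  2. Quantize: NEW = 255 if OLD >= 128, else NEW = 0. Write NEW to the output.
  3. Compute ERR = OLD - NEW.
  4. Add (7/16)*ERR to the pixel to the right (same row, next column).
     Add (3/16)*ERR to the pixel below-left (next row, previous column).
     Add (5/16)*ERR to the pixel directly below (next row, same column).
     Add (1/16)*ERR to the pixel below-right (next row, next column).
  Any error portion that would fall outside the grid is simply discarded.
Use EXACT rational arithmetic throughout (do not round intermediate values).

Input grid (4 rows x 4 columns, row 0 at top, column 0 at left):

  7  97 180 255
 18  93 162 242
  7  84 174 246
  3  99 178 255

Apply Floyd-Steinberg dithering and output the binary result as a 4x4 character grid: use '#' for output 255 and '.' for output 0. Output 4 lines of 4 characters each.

(0,0): OLD=7 → NEW=0, ERR=7
(0,1): OLD=1601/16 → NEW=0, ERR=1601/16
(0,2): OLD=57287/256 → NEW=255, ERR=-7993/256
(0,3): OLD=988529/4096 → NEW=255, ERR=-55951/4096
(1,0): OLD=9971/256 → NEW=0, ERR=9971/256
(1,1): OLD=278309/2048 → NEW=255, ERR=-243931/2048
(1,2): OLD=6804361/65536 → NEW=0, ERR=6804361/65536
(1,3): OLD=294863631/1048576 → NEW=255, ERR=27476751/1048576
(2,0): OLD=-103577/32768 → NEW=0, ERR=-103577/32768
(2,1): OLD=70567005/1048576 → NEW=0, ERR=70567005/1048576
(2,2): OLD=489386385/2097152 → NEW=255, ERR=-45387375/2097152
(2,3): OLD=8429185709/33554432 → NEW=255, ERR=-127194451/33554432
(3,0): OLD=245460343/16777216 → NEW=0, ERR=245460343/16777216
(3,1): OLD=32796364521/268435456 → NEW=0, ERR=32796364521/268435456
(3,2): OLD=980043296791/4294967296 → NEW=255, ERR=-115173363689/4294967296
(3,3): OLD=16542895229217/68719476736 → NEW=255, ERR=-980571338463/68719476736
Row 0: ..##
Row 1: .#.#
Row 2: ..##
Row 3: ..##

Answer: ..##
.#.#
..##
..##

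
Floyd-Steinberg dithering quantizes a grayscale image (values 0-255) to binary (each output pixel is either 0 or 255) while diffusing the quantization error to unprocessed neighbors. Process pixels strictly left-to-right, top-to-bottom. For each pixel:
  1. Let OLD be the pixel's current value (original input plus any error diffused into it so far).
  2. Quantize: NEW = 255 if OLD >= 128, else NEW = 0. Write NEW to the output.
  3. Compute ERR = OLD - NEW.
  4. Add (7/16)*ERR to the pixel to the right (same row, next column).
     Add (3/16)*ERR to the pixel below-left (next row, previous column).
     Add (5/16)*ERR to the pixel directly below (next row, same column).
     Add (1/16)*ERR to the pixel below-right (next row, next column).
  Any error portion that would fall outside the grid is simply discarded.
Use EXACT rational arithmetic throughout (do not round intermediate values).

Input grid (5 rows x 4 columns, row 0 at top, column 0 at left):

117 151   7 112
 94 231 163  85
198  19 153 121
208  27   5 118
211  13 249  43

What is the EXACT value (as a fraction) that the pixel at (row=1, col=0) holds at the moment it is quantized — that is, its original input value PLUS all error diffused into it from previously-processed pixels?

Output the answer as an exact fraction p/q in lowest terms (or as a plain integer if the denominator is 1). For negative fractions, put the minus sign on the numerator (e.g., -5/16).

(0,0): OLD=117 → NEW=0, ERR=117
(0,1): OLD=3235/16 → NEW=255, ERR=-845/16
(0,2): OLD=-4123/256 → NEW=0, ERR=-4123/256
(0,3): OLD=429891/4096 → NEW=0, ERR=429891/4096
(1,0): OLD=30889/256 → NEW=0, ERR=30889/256
Target (1,0): original=94, with diffused error = 30889/256

Answer: 30889/256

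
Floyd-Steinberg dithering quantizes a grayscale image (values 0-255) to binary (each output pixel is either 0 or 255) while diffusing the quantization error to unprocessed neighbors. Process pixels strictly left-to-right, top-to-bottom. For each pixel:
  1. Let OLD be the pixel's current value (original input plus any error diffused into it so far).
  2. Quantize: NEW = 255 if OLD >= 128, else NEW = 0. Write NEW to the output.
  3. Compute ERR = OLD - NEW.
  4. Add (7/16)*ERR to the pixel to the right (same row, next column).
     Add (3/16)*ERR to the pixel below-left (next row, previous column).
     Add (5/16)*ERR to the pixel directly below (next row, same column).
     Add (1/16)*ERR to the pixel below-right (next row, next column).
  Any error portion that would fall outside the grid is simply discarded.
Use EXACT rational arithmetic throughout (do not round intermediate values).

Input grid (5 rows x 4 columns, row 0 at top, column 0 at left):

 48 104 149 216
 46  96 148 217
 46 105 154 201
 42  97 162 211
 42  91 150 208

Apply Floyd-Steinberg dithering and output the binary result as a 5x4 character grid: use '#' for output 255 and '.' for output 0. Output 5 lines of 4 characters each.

Answer: ..##
.#.#
..##
.#.#
..##

Derivation:
(0,0): OLD=48 → NEW=0, ERR=48
(0,1): OLD=125 → NEW=0, ERR=125
(0,2): OLD=3259/16 → NEW=255, ERR=-821/16
(0,3): OLD=49549/256 → NEW=255, ERR=-15731/256
(1,0): OLD=1351/16 → NEW=0, ERR=1351/16
(1,1): OLD=21169/128 → NEW=255, ERR=-11471/128
(1,2): OLD=364741/4096 → NEW=0, ERR=364741/4096
(1,3): OLD=15305843/65536 → NEW=255, ERR=-1405837/65536
(2,0): OLD=113835/2048 → NEW=0, ERR=113835/2048
(2,1): OLD=8079689/65536 → NEW=0, ERR=8079689/65536
(2,2): OLD=29640893/131072 → NEW=255, ERR=-3782467/131072
(2,3): OLD=392663625/2097152 → NEW=255, ERR=-142110135/2097152
(3,0): OLD=86492859/1048576 → NEW=0, ERR=86492859/1048576
(3,1): OLD=2846719397/16777216 → NEW=255, ERR=-1431470683/16777216
(3,2): OLD=29703227355/268435456 → NEW=0, ERR=29703227355/268435456
(3,3): OLD=1015463712125/4294967296 → NEW=255, ERR=-79752948355/4294967296
(4,0): OLD=13899305823/268435456 → NEW=0, ERR=13899305823/268435456
(4,1): OLD=242435682013/2147483648 → NEW=0, ERR=242435682013/2147483648
(4,2): OLD=15472563907069/68719476736 → NEW=255, ERR=-2050902660611/68719476736
(4,3): OLD=215565890287611/1099511627776 → NEW=255, ERR=-64809574795269/1099511627776
Row 0: ..##
Row 1: .#.#
Row 2: ..##
Row 3: .#.#
Row 4: ..##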